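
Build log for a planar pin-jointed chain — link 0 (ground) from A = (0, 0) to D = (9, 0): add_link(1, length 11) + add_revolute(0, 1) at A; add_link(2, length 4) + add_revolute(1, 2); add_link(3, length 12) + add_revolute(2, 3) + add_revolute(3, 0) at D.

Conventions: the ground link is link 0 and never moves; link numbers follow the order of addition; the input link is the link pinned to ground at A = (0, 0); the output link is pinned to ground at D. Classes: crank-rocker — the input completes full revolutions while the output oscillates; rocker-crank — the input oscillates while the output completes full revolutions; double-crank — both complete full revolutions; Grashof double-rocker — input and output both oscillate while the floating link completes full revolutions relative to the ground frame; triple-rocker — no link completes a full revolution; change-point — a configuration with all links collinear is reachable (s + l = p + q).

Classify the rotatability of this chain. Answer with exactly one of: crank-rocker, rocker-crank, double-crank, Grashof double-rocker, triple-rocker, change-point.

lengths: ground=9, input=11, coupler=4, output=12
sorted: s=4 (shortest), l=12 (longest), p+q=20
s + l = 16 vs p + q = 20
s + l < p + q (Grashof) with shortest = coupler link → Grashof double-rocker

Grashof double-rocker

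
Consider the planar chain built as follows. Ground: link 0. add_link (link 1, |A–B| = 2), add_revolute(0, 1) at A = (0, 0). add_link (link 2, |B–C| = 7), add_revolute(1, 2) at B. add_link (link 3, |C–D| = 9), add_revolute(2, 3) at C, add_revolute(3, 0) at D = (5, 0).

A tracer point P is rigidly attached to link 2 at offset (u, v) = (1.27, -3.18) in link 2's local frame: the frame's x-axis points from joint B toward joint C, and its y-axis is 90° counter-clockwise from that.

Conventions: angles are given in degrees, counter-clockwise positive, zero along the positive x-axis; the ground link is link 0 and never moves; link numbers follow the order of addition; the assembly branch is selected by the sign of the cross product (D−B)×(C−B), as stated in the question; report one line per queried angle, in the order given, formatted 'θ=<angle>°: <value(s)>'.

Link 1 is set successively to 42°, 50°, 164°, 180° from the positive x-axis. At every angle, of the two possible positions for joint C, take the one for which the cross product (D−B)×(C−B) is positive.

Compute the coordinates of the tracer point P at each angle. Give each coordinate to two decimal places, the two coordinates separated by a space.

A=(0,0), D=(5.00,0)
θ=42°: B = A + 2.00·(cos42°, sin42°) = (1.4863, 1.3383)
θ=42°: |BD| = 3.7599
θ=42°: circle(B,7.00) ∩ circle(D,9.00): a=-2.3754, h=6.5846
θ=42°:   candidates: C₊=(1.6101,8.3372) cross=24.758; C₋=(-3.0772,-3.9697) cross=-24.758
θ=42°:   branch + wants cross > 0 → take C=(1.6101,8.3372) (cross=24.758)
θ=42°: ex = (C−B)/|BC| = (0.0177,0.9998); ey = (-0.9998,0.0177)
θ=42°: P = B + 1.27·ex + -3.18·ey = (4.6882,2.5518)
θ=50°: B = A + 2.00·(cos50°, sin50°) = (1.2856, 1.5321)
θ=50°: |BD| = 4.0180
θ=50°: circle(B,7.00) ∩ circle(D,9.00): a=-1.9731, h=6.7162
θ=50°:   candidates: C₊=(2.0225,8.4932) cross=26.985; C₋=(-3.0994,-3.9243) cross=-26.985
θ=50°:   branch + wants cross > 0 → take C=(2.0225,8.4932) (cross=26.985)
θ=50°: ex = (C−B)/|BC| = (0.1053,0.9944); ey = (-0.9944,0.1053)
θ=50°: P = B + 1.27·ex + -3.18·ey = (4.5816,2.4603)
θ=164°: B = A + 2.00·(cos164°, sin164°) = (-1.9225, 0.5513)
θ=164°: |BD| = 6.9444
θ=164°: circle(B,7.00) ∩ circle(D,9.00): a=1.1682, h=6.9018
θ=164°:   candidates: C₊=(-0.2101,7.3386) cross=47.929; C₋=(-1.3059,-6.4215) cross=-47.929
θ=164°:   branch + wants cross > 0 → take C=(-0.2101,7.3386) (cross=47.929)
θ=164°: ex = (C−B)/|BC| = (0.2446,0.9696); ey = (-0.9696,0.2446)
θ=164°: P = B + 1.27·ex + -3.18·ey = (1.4715,1.0048)
θ=180°: B = A + 2.00·(cos180°, sin180°) = (-2.0000, 0.0000)
θ=180°: |BD| = 7.0000
θ=180°: circle(B,7.00) ∩ circle(D,9.00): a=1.2143, h=6.8939
θ=180°:   candidates: C₊=(-0.7857,6.8939) cross=48.257; C₋=(-0.7857,-6.8939) cross=-48.257
θ=180°:   branch + wants cross > 0 → take C=(-0.7857,6.8939) (cross=48.257)
θ=180°: ex = (C−B)/|BC| = (0.1735,0.9848); ey = (-0.9848,0.1735)
θ=180°: P = B + 1.27·ex + -3.18·ey = (1.3521,0.6991)

θ=42°: 4.69 2.55
θ=50°: 4.58 2.46
θ=164°: 1.47 1.00
θ=180°: 1.35 0.70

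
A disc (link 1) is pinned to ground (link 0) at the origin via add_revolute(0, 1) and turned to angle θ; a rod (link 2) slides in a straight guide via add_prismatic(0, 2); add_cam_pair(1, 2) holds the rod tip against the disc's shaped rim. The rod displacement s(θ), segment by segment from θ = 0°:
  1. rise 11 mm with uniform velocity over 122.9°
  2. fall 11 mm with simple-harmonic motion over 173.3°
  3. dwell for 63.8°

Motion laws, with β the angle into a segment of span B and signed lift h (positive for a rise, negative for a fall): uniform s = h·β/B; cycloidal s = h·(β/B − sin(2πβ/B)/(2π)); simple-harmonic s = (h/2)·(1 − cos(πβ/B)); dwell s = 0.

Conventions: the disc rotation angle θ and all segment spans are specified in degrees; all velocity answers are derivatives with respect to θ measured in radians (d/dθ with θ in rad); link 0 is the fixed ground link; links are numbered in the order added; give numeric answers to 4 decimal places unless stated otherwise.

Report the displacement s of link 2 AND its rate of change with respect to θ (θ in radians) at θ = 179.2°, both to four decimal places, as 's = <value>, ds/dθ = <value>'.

segment 1 (0° to 122.9°, uniform, h = 11) is passed completely: s = 0.0000 + (11) = 11.0000
θ = 179.2° falls in segment 2 (122.9° to 296.2°, simple-harmonic, h = -11): β = 179.2 − 122.9 = 56.3°, B = 173.3°; Δs = -11/2·(1 − cos(π·0.3249)) = -2.6243; s = 11.0000 − 2.6243 = 8.3757
velocity in seg [122.9°–296.2°] (simple-harmonic), θ in radians: β = 56.3° = 0.9826 rad, B = 173.3° = 3.0247 rad; ds/dθ = (πh/(2B)) sin(πβ/B) = (π·(-11)/(2·3.0247)) sin(π·0.3249) = -4.869606 mm/rad

s = 8.3757, ds/dθ = -4.8696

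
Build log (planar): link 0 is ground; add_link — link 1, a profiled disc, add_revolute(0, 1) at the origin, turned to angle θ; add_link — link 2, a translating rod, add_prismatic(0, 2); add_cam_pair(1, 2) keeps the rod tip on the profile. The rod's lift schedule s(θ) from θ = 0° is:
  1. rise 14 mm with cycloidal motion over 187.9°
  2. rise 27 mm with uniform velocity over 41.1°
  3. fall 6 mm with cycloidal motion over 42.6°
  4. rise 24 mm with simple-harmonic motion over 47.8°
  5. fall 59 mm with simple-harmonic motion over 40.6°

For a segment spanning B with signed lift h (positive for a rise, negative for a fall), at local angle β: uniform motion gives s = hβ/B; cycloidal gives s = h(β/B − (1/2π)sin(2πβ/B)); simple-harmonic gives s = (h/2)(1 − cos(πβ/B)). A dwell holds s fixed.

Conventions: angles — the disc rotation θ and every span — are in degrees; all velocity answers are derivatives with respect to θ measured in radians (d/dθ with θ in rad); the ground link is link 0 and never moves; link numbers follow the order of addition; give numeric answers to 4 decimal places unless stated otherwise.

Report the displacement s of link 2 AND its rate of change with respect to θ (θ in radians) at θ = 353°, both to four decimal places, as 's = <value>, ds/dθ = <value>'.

seg 1 [0°–187.9°] cycloidal, h=14: full span → s += 14 → s = 14.0000
seg 2 [187.9°–229°] uniform, h=27: full span → s += 27 → s = 41.0000
seg 3 [229°–271.6°] cycloidal, h=-6: full span → s += -6 → s = 35.0000
seg 4 [271.6°–319.4°] simple-harmonic, h=24: full span → s += 24 → s = 59.0000
seg 5 [319.4°–360°] simple-harmonic, h=-59: θ=353° here. β=33.6, B=40.6. -59/2·(1 − cos(π·0.8276)) = -54.7773 → s = 4.2227
velocity in seg [319.4°–360°] (simple-harmonic), θ in radians: β = 33.6° = 0.5864 rad, B = 40.6° = 0.7086 rad; ds/dθ = (πh/(2B)) sin(πβ/B) = (π·(-59)/(2·0.7086)) sin(π·0.8276) = -67.428349 mm/rad

s = 4.2227, ds/dθ = -67.4283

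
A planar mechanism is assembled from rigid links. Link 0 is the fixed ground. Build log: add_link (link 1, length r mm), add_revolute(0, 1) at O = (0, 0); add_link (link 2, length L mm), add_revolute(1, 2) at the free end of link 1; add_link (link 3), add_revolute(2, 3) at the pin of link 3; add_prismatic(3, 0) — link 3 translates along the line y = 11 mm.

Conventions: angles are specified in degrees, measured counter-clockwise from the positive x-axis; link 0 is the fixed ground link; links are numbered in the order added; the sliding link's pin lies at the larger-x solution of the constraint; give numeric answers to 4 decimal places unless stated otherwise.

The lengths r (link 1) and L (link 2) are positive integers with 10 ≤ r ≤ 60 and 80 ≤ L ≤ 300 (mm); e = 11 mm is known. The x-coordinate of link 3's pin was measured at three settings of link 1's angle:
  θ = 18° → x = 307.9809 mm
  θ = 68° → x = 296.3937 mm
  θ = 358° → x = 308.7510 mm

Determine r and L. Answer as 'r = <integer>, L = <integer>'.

constraint per measurement: (x − r cos θ)² + (r sin θ − e)² = L²
subtracting the θ₁ and θ₂ equations cancels the r² and L² terms:
r = (x₁² − x₂²) / (2[(x₁cos θ₁ + e sin θ₁) − (x₂cos θ₂ + e sin θ₂)]) = 19.9999 → r = 20
L² = (x₁ − r cos θ₁)² + (r sin θ₁ − e)² = 83520.9776 → L = 289.0000 → L = 289
check at θ₃=358°: x = 308.7510 (printed 308.7510) ✓

r = 20, L = 289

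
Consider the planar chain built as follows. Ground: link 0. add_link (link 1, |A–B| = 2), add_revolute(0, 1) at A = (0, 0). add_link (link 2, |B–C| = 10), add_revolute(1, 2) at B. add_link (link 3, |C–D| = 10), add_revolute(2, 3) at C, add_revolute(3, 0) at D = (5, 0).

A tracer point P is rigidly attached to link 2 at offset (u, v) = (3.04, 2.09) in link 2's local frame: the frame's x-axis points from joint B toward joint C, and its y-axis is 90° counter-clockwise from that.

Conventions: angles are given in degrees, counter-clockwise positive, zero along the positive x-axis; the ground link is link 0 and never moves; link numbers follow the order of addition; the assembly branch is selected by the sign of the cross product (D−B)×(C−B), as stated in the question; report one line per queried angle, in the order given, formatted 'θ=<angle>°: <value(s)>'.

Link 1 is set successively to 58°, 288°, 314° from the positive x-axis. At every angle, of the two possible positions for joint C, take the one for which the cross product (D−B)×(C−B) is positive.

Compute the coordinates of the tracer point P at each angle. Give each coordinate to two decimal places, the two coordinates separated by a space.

A=(0,0), D=(5.00,0)
θ=58°: B = A + 2.00·(cos58°, sin58°) = (1.0598, 1.6961)
θ=58°: |BD| = 4.2897
θ=58°: circle(B,10.00) ∩ circle(D,10.00): a=2.1449, h=9.7673
θ=58°:   candidates: C₊=(6.8918,9.8194) cross=41.899; C₋=(-0.8319,-8.1233) cross=-41.899
θ=58°:   branch + wants cross > 0 → take C=(6.8918,9.8194) (cross=41.899)
θ=58°: ex = (C−B)/|BC| = (0.5832,0.8123); ey = (-0.8123,0.5832)
θ=58°: P = B + 3.04·ex + 2.09·ey = (1.1350,5.3845)
θ=288°: B = A + 2.00·(cos288°, sin288°) = (0.6180, -1.9021)
θ=288°: |BD| = 4.7770
θ=288°: circle(B,10.00) ∩ circle(D,10.00): a=2.3885, h=9.7106
θ=288°:   candidates: C₊=(-1.0576,7.9565) cross=46.387; C₋=(6.6756,-9.8586) cross=-46.387
θ=288°:   branch + wants cross > 0 → take C=(-1.0576,7.9565) (cross=46.387)
θ=288°: ex = (C−B)/|BC| = (-0.1676,0.9859); ey = (-0.9859,-0.1676)
θ=288°: P = B + 3.04·ex + 2.09·ey = (-1.9518,0.7447)
θ=314°: B = A + 2.00·(cos314°, sin314°) = (1.3893, -1.4387)
θ=314°: |BD| = 3.8868
θ=314°: circle(B,10.00) ∩ circle(D,10.00): a=1.9434, h=9.8093
θ=314°:   candidates: C₊=(-0.4363,8.3933) cross=38.126; C₋=(6.8256,-9.8319) cross=-38.126
θ=314°:   branch + wants cross > 0 → take C=(-0.4363,8.3933) (cross=38.126)
θ=314°: ex = (C−B)/|BC| = (-0.1826,0.9832); ey = (-0.9832,-0.1826)
θ=314°: P = B + 3.04·ex + 2.09·ey = (-1.2205,1.1687)

θ=58°: 1.13 5.38
θ=288°: -1.95 0.74
θ=314°: -1.22 1.17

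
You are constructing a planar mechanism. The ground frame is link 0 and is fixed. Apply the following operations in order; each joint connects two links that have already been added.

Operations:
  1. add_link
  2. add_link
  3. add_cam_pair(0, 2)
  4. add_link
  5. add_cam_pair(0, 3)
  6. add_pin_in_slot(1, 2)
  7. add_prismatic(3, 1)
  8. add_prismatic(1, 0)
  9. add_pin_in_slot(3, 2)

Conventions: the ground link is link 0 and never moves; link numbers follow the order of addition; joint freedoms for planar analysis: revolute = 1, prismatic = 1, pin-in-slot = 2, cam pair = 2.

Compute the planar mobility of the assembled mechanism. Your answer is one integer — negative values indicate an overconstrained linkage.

(L,J1,J2)=(1,0,0); link0 fixed
link1: (2,0,0)
link2: (3,0,0)
C 0-2 [J2]: (3,0,1)
link3: (4,0,1)
C 0-3 [J2]: (4,0,2)
PS 1-2 [J2]: (4,0,3)
P 3-1 [J1]: (4,1,3)
P 1-0 [J1]: (4,2,3)
PS 3-2 [J2]: (4,2,4)
Grübler: 3·3 − 2·2 − 4 = 1

M = 1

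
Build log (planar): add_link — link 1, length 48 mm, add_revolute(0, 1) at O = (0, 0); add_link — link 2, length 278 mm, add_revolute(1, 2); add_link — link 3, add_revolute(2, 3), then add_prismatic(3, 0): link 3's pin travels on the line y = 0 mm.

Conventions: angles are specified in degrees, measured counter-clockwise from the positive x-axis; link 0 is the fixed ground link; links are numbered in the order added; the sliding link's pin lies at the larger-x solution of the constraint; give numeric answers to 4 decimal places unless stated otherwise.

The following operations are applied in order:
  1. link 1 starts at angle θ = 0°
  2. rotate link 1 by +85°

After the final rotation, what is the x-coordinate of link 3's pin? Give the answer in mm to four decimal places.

geometry: r = 48 mm, L = 278 mm, e = 0 mm; θ starts at 0°
rotate link 1 by +85°: θ ← 0° +85° = 85°
crank pin P = (r cos θ, r sin θ) = (4.183476, 47.817346)
h = r sin θ − e = 47.817346 − 0 = 47.817346
x = r cos θ + √(L² − h²) = 4.183476 + 273.856717 = 278.040193

278.0402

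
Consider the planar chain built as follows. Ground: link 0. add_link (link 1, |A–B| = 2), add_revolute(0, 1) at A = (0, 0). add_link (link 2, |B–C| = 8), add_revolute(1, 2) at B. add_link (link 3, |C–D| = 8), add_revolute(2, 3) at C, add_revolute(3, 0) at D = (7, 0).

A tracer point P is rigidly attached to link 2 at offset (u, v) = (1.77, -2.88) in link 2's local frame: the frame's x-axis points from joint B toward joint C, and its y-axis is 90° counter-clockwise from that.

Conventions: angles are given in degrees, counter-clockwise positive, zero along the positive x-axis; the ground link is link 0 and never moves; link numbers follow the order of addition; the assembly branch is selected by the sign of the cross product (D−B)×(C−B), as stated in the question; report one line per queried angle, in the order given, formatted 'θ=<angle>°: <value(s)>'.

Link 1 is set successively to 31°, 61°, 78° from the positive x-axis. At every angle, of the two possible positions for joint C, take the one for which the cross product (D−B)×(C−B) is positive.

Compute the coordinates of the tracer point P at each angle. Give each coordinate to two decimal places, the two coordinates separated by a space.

A=(0,0), D=(7.00,0)
θ=31°: B = A + 2.00·(cos31°, sin31°) = (1.7143, 1.0301)
θ=31°: |BD| = 5.3851
θ=31°: circle(B,8.00) ∩ circle(D,8.00): a=2.6926, h=7.5333
θ=31°:   candidates: C₊=(5.7982,7.9092) cross=40.567; C₋=(2.9162,-6.8791) cross=-40.567
θ=31°:   branch + wants cross > 0 → take C=(5.7982,7.9092) (cross=40.567)
θ=31°: ex = (C−B)/|BC| = (0.5105,0.8599); ey = (-0.8599,0.5105)
θ=31°: P = B + 1.77·ex + -2.88·ey = (5.0944,1.0819)
θ=61°: B = A + 2.00·(cos61°, sin61°) = (0.9696, 1.7492)
θ=61°: |BD| = 6.2790
θ=61°: circle(B,8.00) ∩ circle(D,8.00): a=3.1395, h=7.3582
θ=61°:   candidates: C₊=(6.0347,7.9416) cross=46.202; C₋=(1.9349,-6.1923) cross=-46.202
θ=61°:   branch + wants cross > 0 → take C=(6.0347,7.9416) (cross=46.202)
θ=61°: ex = (C−B)/|BC| = (0.6331,0.7740); ey = (-0.7740,0.6331)
θ=61°: P = B + 1.77·ex + -2.88·ey = (4.3195,1.2959)
θ=78°: B = A + 2.00·(cos78°, sin78°) = (0.4158, 1.9563)
θ=78°: |BD| = 6.8687
θ=78°: circle(B,8.00) ∩ circle(D,8.00): a=3.4343, h=7.2253
θ=78°:   candidates: C₊=(5.7658,7.9042) cross=49.628; C₋=(1.6500,-5.9479) cross=-49.628
θ=78°:   branch + wants cross > 0 → take C=(5.7658,7.9042) (cross=49.628)
θ=78°: ex = (C−B)/|BC| = (0.6687,0.7435); ey = (-0.7435,0.6687)
θ=78°: P = B + 1.77·ex + -2.88·ey = (3.7408,1.3463)

θ=31°: 5.09 1.08
θ=61°: 4.32 1.30
θ=78°: 3.74 1.35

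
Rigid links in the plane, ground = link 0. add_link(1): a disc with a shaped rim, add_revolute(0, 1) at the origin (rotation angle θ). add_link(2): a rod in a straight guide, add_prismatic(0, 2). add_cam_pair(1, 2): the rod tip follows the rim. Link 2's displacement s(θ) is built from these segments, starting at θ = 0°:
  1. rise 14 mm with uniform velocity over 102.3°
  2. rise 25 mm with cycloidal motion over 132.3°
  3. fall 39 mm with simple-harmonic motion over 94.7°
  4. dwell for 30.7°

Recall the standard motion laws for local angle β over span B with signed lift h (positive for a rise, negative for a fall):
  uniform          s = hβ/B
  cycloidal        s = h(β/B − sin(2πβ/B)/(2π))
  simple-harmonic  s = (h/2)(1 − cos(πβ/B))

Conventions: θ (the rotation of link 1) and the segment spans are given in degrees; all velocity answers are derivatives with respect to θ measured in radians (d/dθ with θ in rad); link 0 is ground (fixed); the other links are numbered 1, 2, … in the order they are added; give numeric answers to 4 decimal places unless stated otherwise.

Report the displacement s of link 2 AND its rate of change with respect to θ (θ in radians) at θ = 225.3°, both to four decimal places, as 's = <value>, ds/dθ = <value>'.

segment 1 (0° to 102.3°, uniform, h = 14) is passed completely: s = 0.0000 + (14) = 14.0000
θ = 225.3° falls in segment 2 (102.3° to 234.6°, cycloidal, h = 25): β = 225.3 − 102.3 = 123°, B = 132.3°; Δs = 25·(0.9297 − sin(2π·0.9297)/(2π)) = 24.9434; s = 14.0000 + 24.9434 = 38.9434
velocity in seg [102.3°–234.6°] (cycloidal), θ in radians: β = 123° = 2.1468 rad, B = 132.3° = 2.3091 rad; ds/dθ = (h/B)(1 − cos(2πβ/B)) = (25/2.3091)(1 − cos(2π·0.9297)) = 1.038980 mm/rad

s = 38.9434, ds/dθ = 1.0390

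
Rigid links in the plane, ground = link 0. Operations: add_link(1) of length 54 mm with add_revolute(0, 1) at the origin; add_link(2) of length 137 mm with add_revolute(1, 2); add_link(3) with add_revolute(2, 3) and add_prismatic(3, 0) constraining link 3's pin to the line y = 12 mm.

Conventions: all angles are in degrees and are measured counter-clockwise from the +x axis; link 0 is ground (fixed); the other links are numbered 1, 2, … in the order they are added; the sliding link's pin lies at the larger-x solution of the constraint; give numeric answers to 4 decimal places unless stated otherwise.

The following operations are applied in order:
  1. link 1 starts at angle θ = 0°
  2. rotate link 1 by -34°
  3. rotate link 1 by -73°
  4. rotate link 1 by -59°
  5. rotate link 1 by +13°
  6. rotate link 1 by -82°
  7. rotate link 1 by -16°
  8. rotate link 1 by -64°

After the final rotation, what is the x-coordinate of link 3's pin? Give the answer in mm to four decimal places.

geometry: r = 54 mm, L = 137 mm, e = 12 mm; θ starts at 0°
rotate link 1 by -34°: θ ← 0° -34° = -34°
rotate link 1 by -73°: θ ← -34° -73° = -107°
rotate link 1 by -59°: θ ← -107° -59° = -166°
rotate link 1 by +13°: θ ← -166° +13° = -153°
rotate link 1 by -82°: θ ← -153° -82° = -235°
rotate link 1 by -16°: θ ← -235° -16° = -251°
rotate link 1 by -64°: θ ← -251° -64° = -315°
crank pin P = (r cos θ, r sin θ) = (38.183766, 38.183766)
h = r sin θ − e = 38.183766 − 12 = 26.183766
x = r cos θ + √(L² − h²) = 38.183766 + 134.474572 = 172.658338

172.6583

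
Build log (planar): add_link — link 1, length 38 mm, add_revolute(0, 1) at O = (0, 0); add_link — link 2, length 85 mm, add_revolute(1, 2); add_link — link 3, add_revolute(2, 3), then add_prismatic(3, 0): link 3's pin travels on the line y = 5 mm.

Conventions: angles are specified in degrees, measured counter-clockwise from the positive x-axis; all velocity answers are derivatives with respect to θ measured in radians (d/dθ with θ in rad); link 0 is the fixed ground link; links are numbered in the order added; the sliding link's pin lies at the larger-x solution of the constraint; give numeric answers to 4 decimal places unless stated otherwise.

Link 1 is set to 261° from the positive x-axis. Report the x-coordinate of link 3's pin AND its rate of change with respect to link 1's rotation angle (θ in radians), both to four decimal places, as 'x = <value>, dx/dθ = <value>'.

geometry: r = 38 mm, L = 85 mm, e = 5 mm
crank pin P = (r cos θ, r sin θ) = (-5.944510, -37.532157)
h = r sin θ − e = -37.532157 − 5 = -42.532157
x = r cos θ + √(L² − h²) = -5.944510 + 73.593584 = 67.649074
dx/dθ = −r sin θ − h·r cos θ/√(L² − h²) (θ in radians; h = -42.532157) = 34.096629

x = 67.6491, dx/dθ = 34.0966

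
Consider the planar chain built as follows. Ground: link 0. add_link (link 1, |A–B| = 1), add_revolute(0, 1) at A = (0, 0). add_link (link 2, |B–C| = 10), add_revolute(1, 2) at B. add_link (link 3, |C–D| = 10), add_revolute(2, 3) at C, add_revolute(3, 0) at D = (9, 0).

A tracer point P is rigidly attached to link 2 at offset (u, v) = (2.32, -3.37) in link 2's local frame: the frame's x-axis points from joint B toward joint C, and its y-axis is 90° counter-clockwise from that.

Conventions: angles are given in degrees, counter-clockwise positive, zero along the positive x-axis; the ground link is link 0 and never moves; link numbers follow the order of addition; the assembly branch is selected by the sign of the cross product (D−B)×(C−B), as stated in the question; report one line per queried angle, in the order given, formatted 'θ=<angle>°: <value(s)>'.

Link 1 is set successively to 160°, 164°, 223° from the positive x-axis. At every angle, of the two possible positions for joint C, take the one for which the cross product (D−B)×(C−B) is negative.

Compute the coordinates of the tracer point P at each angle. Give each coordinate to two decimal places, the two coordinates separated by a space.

A=(0,0), D=(9.00,0)
θ=160°: B = A + 1.00·(cos160°, sin160°) = (-0.9397, 0.3420)
θ=160°: |BD| = 9.9456
θ=160°: circle(B,10.00) ∩ circle(D,10.00): a=4.9728, h=8.6759
θ=160°:   candidates: C₊=(4.3285,8.8418) cross=86.287; C₋=(3.7318,-8.4998) cross=-86.287
θ=160°:   branch - wants cross < 0 → take C=(3.7318,-8.4998) (cross=-86.287)
θ=160°: ex = (C−B)/|BC| = (0.4671,-0.8842); ey = (0.8842,0.4671)
θ=160°: P = B + 2.32·ex + -3.37·ey = (-2.8356,-3.2836)
θ=164°: B = A + 1.00·(cos164°, sin164°) = (-0.9613, 0.2756)
θ=164°: |BD| = 9.9651
θ=164°: circle(B,10.00) ∩ circle(D,10.00): a=4.9825, h=8.6703
θ=164°:   candidates: C₊=(4.2592,8.8048) cross=86.400; C₋=(3.7795,-8.5292) cross=-86.400
θ=164°:   branch - wants cross < 0 → take C=(3.7795,-8.5292) (cross=-86.400)
θ=164°: ex = (C−B)/|BC| = (0.4741,-0.8805); ey = (0.8805,0.4741)
θ=164°: P = B + 2.32·ex + -3.37·ey = (-2.8286,-3.3647)
θ=223°: B = A + 1.00·(cos223°, sin223°) = (-0.7314, -0.6820)
θ=223°: |BD| = 9.7552
θ=223°: circle(B,10.00) ∩ circle(D,10.00): a=4.8776, h=8.7298
θ=223°:   candidates: C₊=(3.5240,8.3674) cross=85.161; C₋=(4.7446,-9.0494) cross=-85.161
θ=223°:   branch - wants cross < 0 → take C=(4.7446,-9.0494) (cross=-85.161)
θ=223°: ex = (C−B)/|BC| = (0.5476,-0.8367); ey = (0.8367,0.5476)
θ=223°: P = B + 2.32·ex + -3.37·ey = (-2.2807,-4.4686)

θ=160°: -2.84 -3.28
θ=164°: -2.83 -3.36
θ=223°: -2.28 -4.47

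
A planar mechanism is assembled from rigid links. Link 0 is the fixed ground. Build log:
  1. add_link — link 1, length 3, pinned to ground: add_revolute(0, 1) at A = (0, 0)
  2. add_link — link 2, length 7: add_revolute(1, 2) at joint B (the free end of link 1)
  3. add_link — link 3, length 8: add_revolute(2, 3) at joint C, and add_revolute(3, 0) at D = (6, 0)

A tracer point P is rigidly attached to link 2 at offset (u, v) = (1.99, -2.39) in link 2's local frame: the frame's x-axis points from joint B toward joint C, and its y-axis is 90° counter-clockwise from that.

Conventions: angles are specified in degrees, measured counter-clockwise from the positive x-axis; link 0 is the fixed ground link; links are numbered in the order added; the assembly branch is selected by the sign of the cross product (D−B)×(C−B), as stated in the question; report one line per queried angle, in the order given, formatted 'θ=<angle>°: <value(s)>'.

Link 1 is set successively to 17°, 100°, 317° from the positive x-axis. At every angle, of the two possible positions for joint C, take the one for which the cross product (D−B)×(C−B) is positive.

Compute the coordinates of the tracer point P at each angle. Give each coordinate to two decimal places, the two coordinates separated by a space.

A=(0,0), D=(6.00,0)
θ=17°: B = A + 3.00·(cos17°, sin17°) = (2.8689, 0.8771)
θ=17°: |BD| = 3.2516
θ=17°: circle(B,7.00) ∩ circle(D,8.00): a=-0.6807, h=6.9668
θ=17°:   candidates: C₊=(4.0927,7.7693) cross=22.653; C₋=(0.3341,-5.6478) cross=-22.653
θ=17°:   branch + wants cross > 0 → take C=(4.0927,7.7693) (cross=22.653)
θ=17°: ex = (C−B)/|BC| = (0.1748,0.9846); ey = (-0.9846,0.1748)
θ=17°: P = B + 1.99·ex + -2.39·ey = (5.5700,2.4186)
θ=100°: B = A + 3.00·(cos100°, sin100°) = (-0.5209, 2.9544)
θ=100°: |BD| = 7.1590
θ=100°: circle(B,7.00) ∩ circle(D,8.00): a=2.5319, h=6.5261
θ=100°:   candidates: C₊=(4.4785,7.8540) cross=46.720; C₋=(-0.9080,-4.0349) cross=-46.720
θ=100°:   branch + wants cross > 0 → take C=(4.4785,7.8540) (cross=46.720)
θ=100°: ex = (C−B)/|BC| = (0.7142,0.6999); ey = (-0.6999,0.7142)
θ=100°: P = B + 1.99·ex + -2.39·ey = (2.5732,2.6403)
θ=317°: B = A + 3.00·(cos317°, sin317°) = (2.1941, -2.0460)
θ=317°: |BD| = 4.3210
θ=317°: circle(B,7.00) ∩ circle(D,8.00): a=0.4248, h=6.9871
θ=317°:   candidates: C₊=(-0.7401,4.3094) cross=30.191; C₋=(5.8766,-7.9990) cross=-30.191
θ=317°:   branch + wants cross > 0 → take C=(-0.7401,4.3094) (cross=30.191)
θ=317°: ex = (C−B)/|BC| = (-0.4192,0.9079); ey = (-0.9079,-0.4192)
θ=317°: P = B + 1.99·ex + -2.39·ey = (3.5298,0.7626)

θ=17°: 5.57 2.42
θ=100°: 2.57 2.64
θ=317°: 3.53 0.76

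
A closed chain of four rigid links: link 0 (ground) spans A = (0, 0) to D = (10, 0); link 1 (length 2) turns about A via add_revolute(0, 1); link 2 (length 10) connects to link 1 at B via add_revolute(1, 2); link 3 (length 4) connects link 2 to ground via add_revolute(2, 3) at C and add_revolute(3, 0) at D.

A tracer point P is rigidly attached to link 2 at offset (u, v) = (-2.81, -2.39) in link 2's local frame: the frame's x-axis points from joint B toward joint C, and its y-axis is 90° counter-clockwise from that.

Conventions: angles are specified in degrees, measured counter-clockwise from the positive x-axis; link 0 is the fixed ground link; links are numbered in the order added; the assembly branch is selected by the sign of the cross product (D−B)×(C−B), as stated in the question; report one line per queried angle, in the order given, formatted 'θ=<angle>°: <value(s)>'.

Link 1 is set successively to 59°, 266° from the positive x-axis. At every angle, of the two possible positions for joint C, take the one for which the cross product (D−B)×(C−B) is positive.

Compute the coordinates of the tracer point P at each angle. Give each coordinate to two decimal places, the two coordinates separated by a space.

A=(0,0), D=(10.00,0)
θ=59°: B = A + 2.00·(cos59°, sin59°) = (1.0301, 1.7143)
θ=59°: |BD| = 9.1323
θ=59°: circle(B,10.00) ∩ circle(D,4.00): a=9.1652, h=3.9999
θ=59°:   candidates: C₊=(10.7832,3.9226) cross=36.528; C₋=(9.2815,-3.9349) cross=-36.528
θ=59°:   branch + wants cross > 0 → take C=(10.7832,3.9226) (cross=36.528)
θ=59°: ex = (C−B)/|BC| = (0.9753,0.2208); ey = (-0.2208,0.9753)
θ=59°: P = B + -2.81·ex + -2.39·ey = (-1.1828,-1.2372)
θ=266°: B = A + 2.00·(cos266°, sin266°) = (-0.1395, -1.9951)
θ=266°: |BD| = 10.3339
θ=266°: circle(B,10.00) ∩ circle(D,4.00): a=9.2312, h=3.8450
θ=266°:   candidates: C₊=(8.1757,3.5598) cross=39.734; C₋=(9.6604,-3.9856) cross=-39.734
θ=266°:   branch + wants cross > 0 → take C=(8.1757,3.5598) (cross=39.734)
θ=266°: ex = (C−B)/|BC| = (0.8315,0.5555); ey = (-0.5555,0.8315)
θ=266°: P = B + -2.81·ex + -2.39·ey = (-1.1485,-5.5434)

θ=59°: -1.18 -1.24
θ=266°: -1.15 -5.54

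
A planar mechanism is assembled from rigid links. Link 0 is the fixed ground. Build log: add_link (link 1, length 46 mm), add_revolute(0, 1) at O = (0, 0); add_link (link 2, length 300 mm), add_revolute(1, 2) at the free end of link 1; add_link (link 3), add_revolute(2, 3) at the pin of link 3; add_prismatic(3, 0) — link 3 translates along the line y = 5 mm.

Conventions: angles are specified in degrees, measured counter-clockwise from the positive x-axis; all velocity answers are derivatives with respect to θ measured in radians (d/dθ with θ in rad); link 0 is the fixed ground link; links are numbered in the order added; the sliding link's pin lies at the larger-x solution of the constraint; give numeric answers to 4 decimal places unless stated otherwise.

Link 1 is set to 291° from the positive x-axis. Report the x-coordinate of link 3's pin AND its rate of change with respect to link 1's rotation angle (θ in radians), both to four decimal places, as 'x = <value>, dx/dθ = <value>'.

geometry: r = 46 mm, L = 300 mm, e = 5 mm
crank pin P = (r cos θ, r sin θ) = (16.484926, -42.944700)
h = r sin θ − e = -42.944700 − 5 = -47.944700
x = r cos θ + √(L² − h²) = 16.484926 + 296.144063 = 312.628988
dx/dθ = −r sin θ − h·r cos θ/√(L² − h²) (θ in radians; h = -47.944700) = 45.613552

x = 312.6290, dx/dθ = 45.6136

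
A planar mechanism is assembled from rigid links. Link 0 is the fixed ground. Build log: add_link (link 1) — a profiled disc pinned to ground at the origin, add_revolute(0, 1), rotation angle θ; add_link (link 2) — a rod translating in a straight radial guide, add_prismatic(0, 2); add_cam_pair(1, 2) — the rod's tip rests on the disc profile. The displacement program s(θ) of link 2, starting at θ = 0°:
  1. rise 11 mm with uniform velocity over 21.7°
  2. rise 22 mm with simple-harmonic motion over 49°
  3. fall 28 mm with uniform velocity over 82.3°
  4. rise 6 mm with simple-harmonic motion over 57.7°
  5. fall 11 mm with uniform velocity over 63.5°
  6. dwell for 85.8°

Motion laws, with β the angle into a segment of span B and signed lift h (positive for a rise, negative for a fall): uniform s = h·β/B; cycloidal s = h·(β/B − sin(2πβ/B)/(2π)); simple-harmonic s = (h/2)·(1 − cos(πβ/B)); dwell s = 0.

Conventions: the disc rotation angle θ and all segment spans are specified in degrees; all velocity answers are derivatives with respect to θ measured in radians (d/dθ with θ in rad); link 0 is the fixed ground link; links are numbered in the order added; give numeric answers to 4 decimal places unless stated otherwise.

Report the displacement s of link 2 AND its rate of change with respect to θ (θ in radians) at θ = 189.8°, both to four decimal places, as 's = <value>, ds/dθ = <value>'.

seg 1 [0°–21.7°] uniform, h=11: full span → s += 11 → s = 11.0000
seg 2 [21.7°–70.7°] simple-harmonic, h=22: full span → s += 22 → s = 33.0000
seg 3 [70.7°–153°] uniform, h=-28: full span → s += -28 → s = 5.0000
seg 4 [153°–210.7°] simple-harmonic, h=6: θ=189.8° here. β=36.8, B=57.7. 6/2·(1 − cos(π·0.6378)) = 4.2584 → s = 9.2584
velocity in seg [153°–210.7°] (simple-harmonic), θ in radians: β = 36.8° = 0.6423 rad, B = 57.7° = 1.0071 rad; ds/dθ = (πh/(2B)) sin(πβ/B) = (π·6/(2·1.0071)) sin(π·0.6378) = 8.495617 mm/rad

s = 9.2584, ds/dθ = 8.4956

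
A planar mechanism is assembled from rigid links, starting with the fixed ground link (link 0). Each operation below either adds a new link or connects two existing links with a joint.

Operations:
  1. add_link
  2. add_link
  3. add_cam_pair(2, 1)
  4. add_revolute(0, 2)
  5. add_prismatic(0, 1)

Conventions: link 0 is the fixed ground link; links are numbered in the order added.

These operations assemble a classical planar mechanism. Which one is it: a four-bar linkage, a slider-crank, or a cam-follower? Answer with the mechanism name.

links: 3 (incl. ground); joints: 1 revolute, 1 prismatic, 1 higher (cam) pair, forming one closed loop
3 links, revolute + prismatic + higher pair in one loop → cam-follower

cam-follower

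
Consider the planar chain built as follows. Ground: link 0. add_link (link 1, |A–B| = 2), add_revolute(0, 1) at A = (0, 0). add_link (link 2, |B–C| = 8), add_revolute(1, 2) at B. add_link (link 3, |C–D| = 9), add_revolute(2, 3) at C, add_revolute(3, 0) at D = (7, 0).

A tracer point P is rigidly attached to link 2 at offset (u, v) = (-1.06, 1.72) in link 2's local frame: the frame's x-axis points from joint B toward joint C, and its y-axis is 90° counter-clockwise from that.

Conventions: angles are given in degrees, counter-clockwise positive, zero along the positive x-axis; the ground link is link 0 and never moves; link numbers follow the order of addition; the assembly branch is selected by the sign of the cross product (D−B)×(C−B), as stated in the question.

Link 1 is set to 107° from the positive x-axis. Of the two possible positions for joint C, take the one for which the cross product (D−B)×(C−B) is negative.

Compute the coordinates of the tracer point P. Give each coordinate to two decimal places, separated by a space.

A=(0,0), D=(7.00,0)
B = A + 2.00·(cos107°, sin107°) = (-0.5847, 1.9126)
|BD| = 7.8222
circle(B,8.00) ∩ circle(D,9.00): a=2.8244, h=7.4848
  candidates: C₊=(3.9841,8.4796) cross=58.548; C₋=(0.3238,-6.0356) cross=-58.548
  branch - wants cross < 0 → take C=(0.3238,-6.0356) (cross=-58.548)
ex = (C−B)/|BC| = (0.1136,-0.9935); ey = (0.9935,0.1136)
P = B + -1.06·ex + 1.72·ey = (1.0037,3.1611)

1.00 3.16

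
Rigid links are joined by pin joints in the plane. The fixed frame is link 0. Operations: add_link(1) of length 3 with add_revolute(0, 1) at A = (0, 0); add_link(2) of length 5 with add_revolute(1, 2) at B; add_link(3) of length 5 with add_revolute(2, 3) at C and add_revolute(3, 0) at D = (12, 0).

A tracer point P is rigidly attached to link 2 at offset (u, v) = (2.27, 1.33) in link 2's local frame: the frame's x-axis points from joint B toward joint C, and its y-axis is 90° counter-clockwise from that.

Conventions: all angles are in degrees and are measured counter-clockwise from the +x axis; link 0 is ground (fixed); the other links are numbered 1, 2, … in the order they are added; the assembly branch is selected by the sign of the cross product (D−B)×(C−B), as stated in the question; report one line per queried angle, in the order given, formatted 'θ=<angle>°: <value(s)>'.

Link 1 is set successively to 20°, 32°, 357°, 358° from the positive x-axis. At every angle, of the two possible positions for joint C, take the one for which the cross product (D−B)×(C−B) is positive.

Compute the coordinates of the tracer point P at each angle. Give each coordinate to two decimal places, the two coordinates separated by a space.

A=(0,0), D=(12.00,0)
θ=20°: B = A + 3.00·(cos20°, sin20°) = (2.8191, 1.0261)
θ=20°: |BD| = 9.2381
θ=20°: circle(B,5.00) ∩ circle(D,5.00): a=4.6190, h=1.9143
θ=20°:   candidates: C₊=(7.6222,2.4155) cross=17.684; C₋=(7.1969,-1.3894) cross=-17.684
θ=20°:   branch + wants cross > 0 → take C=(7.6222,2.4155) (cross=17.684)
θ=20°: ex = (C−B)/|BC| = (0.9606,0.2779); ey = (-0.2779,0.9606)
θ=20°: P = B + 2.27·ex + 1.33·ey = (4.6301,2.9345)
θ=32°: B = A + 3.00·(cos32°, sin32°) = (2.5441, 1.5898)
θ=32°: |BD| = 9.5886
θ=32°: circle(B,5.00) ∩ circle(D,5.00): a=4.7943, h=1.4195
θ=32°:   candidates: C₊=(7.5074,2.1947) cross=13.611; C₋=(7.0367,-0.6049) cross=-13.611
θ=32°:   branch + wants cross > 0 → take C=(7.5074,2.1947) (cross=13.611)
θ=32°: ex = (C−B)/|BC| = (0.9927,0.1210); ey = (-0.1210,0.9927)
θ=32°: P = B + 2.27·ex + 1.33·ey = (4.6366,3.1846)
θ=357°: B = A + 3.00·(cos357°, sin357°) = (2.9959, -0.1570)
θ=357°: |BD| = 9.0055
θ=357°: circle(B,5.00) ∩ circle(D,5.00): a=4.5027, h=2.1738
θ=357°:   candidates: C₊=(7.4600,2.0949) cross=19.576; C₋=(7.5358,-2.2520) cross=-19.576
θ=357°:   branch + wants cross > 0 → take C=(7.4600,2.0949) (cross=19.576)
θ=357°: ex = (C−B)/|BC| = (0.8928,0.4504); ey = (-0.4504,0.8928)
θ=357°: P = B + 2.27·ex + 1.33·ey = (4.4236,2.0528)
θ=358°: B = A + 3.00·(cos358°, sin358°) = (2.9982, -0.1047)
θ=358°: |BD| = 9.0024
θ=358°: circle(B,5.00) ∩ circle(D,5.00): a=4.5012, h=2.1769
θ=358°:   candidates: C₊=(7.4738,2.1244) cross=19.598; C₋=(7.5244,-2.2291) cross=-19.598
θ=358°:   branch + wants cross > 0 → take C=(7.4738,2.1244) (cross=19.598)
θ=358°: ex = (C−B)/|BC| = (0.8951,0.4458); ey = (-0.4458,0.8951)
θ=358°: P = B + 2.27·ex + 1.33·ey = (4.4371,2.0978)

θ=20°: 4.63 2.93
θ=32°: 4.64 3.18
θ=357°: 4.42 2.05
θ=358°: 4.44 2.10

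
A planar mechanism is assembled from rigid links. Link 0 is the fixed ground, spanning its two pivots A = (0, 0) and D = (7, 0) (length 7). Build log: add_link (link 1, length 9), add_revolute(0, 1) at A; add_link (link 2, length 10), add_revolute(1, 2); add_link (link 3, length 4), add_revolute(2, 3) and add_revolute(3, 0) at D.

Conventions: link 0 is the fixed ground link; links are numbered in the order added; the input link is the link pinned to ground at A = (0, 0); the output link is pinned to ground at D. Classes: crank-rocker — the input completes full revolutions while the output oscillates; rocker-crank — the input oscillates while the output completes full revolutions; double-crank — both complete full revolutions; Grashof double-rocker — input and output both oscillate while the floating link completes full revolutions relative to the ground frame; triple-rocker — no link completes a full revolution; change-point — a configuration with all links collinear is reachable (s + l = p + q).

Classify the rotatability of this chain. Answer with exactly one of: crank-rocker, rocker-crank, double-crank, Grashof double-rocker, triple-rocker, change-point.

lengths: ground=7, input=9, coupler=10, output=4
sorted: s=4 (shortest), l=10 (longest), p+q=16
s + l = 14 vs p + q = 16
s + l < p + q (Grashof) with shortest = output link → rocker-crank

rocker-crank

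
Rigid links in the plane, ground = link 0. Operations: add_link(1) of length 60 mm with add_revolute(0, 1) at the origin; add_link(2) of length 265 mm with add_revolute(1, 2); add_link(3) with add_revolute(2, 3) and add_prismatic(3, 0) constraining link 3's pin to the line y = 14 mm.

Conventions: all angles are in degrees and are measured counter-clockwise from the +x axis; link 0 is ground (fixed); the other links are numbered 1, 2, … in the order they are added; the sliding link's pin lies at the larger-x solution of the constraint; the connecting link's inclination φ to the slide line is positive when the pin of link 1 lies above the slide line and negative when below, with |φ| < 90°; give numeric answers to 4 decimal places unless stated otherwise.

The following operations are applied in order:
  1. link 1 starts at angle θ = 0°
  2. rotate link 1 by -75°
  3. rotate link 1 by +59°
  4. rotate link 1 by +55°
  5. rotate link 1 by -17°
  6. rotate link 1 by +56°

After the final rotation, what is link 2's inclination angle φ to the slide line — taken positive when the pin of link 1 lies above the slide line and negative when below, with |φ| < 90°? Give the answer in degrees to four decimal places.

geometry: r = 60 mm, L = 265 mm, e = 14 mm; θ starts at 0°
rotate link 1 by -75°: θ ← 0° -75° = -75°
rotate link 1 by +59°: θ ← -75° +59° = -16°
rotate link 1 by +55°: θ ← -16° +55° = 39°
rotate link 1 by -17°: θ ← 39° -17° = 22°
rotate link 1 by +56°: θ ← 22° +56° = 78°
h = r sin θ − e = 58.688856 − 14 = 44.688856
sin φ = h / L = 44.688856 / 265 = 0.16863719
φ = arcsin(0.16863719) = 9.708592°

9.7086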